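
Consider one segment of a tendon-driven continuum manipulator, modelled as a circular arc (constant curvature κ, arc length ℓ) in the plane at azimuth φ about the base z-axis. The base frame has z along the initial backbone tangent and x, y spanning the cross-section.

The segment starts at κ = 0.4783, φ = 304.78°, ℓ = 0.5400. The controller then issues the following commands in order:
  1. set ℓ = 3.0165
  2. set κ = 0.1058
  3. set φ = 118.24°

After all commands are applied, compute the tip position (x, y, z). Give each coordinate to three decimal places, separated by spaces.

initial: κ=0.4783, φ=304.78°, ℓ=0.5400
cmd 1: set ℓ=3.0165 → (κ,φ,ℓ)=(0.4783,304.78°,3.0165) → tip=(1.0404,-1.4980,2.0736)
cmd 2: set κ=0.1058 → (κ,φ,ℓ)=(0.1058,304.78°,3.0165) → tip=(0.2723,-0.3920,2.9656)
cmd 3: set φ=118.24° → (κ,φ,ℓ)=(0.1058,118.24°,3.0165) → tip=(-0.2258,0.4205,2.9656)

-0.226 0.420 2.966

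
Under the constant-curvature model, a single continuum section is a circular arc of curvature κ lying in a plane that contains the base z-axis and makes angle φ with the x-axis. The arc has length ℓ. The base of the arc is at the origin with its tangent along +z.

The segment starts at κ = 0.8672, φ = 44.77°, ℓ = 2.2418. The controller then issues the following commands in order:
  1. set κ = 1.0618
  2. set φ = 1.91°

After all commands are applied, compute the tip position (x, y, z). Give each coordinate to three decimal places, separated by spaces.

initial: κ=0.8672, φ=44.77°, ℓ=2.2418
cmd 1: set κ=1.0618 → (κ,φ,ℓ)=(1.0618,44.77°,2.2418) → tip=(1.1527,1.1435,0.6497)
cmd 2: set φ=1.91° → (κ,φ,ℓ)=(1.0618,1.91°,2.2418) → tip=(1.6227,0.0541,0.6497)

1.623 0.054 0.650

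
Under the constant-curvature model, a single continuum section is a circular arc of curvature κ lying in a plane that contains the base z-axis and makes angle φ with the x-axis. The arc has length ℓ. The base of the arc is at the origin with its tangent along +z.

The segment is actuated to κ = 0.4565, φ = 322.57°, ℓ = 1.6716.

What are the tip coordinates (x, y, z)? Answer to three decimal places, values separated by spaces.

θ = κ·ℓ = 0.4565 × 1.6716 = 0.76309 rad
ρ = (1 − cos θ)/κ = (1 − 0.72271)/0.4565 = 0.60743
z = sin θ / κ = 0.69115/0.4565 = 1.51403
x = ρ cos φ = 0.60743 × cos(322.57°) = 0.48236
y = ρ sin φ = 0.60743 × sin(322.57°) = -0.36919

0.482 -0.369 1.514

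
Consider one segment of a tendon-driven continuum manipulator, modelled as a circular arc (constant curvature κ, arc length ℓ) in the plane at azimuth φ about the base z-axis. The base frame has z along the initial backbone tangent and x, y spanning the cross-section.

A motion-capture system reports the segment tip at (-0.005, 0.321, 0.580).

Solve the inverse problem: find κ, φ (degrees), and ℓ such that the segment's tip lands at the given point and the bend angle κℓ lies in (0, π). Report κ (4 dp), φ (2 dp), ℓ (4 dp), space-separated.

1.4610 90.89 0.6920

ρ = √(x²+y²) = √(-0.005² + 0.321²) = 0.32104
φ = atan2(y, x) mod 360° = atan2(0.321, -0.005) = 90.8924°
|p|² = ρ² + z² = 0.32104² + 0.580² = 0.43947
κ = 2ρ / |p|² = 2×0.32104 / 0.43947 = 1.46104
θ = 2·atan2(ρ, z) = 2·atan2(0.32104, 0.580) = 1.01108 rad
ℓ = θ/κ = 1.01108/1.46104 = 0.69202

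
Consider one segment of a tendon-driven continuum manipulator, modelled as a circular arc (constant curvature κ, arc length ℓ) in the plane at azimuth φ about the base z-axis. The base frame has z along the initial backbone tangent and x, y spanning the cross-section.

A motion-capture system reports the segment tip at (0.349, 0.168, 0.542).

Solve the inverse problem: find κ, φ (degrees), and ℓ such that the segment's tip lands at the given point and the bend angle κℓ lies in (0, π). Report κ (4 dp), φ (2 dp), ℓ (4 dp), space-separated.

ρ = √(x²+y²) = √(0.349² + 0.168²) = 0.38733
φ = atan2(y, x) mod 360° = atan2(0.168, 0.349) = 25.7050°
|p|² = ρ² + z² = 0.38733² + 0.542² = 0.44379
κ = 2ρ / |p|² = 2×0.38733 / 0.44379 = 1.74556
θ = 2·atan2(ρ, z) = 2·atan2(0.38733, 0.542) = 1.24096 rad
ℓ = θ/κ = 1.24096/1.74556 = 0.71092

1.7456 25.71 0.7109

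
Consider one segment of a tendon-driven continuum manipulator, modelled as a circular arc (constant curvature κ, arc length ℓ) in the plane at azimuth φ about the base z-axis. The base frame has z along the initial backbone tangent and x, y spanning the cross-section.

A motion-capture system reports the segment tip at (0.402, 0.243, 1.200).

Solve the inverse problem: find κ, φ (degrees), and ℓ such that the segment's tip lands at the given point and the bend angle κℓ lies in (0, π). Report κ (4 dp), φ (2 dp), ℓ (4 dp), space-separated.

0.5657 31.15 1.3191

ρ = √(x²+y²) = √(0.402² + 0.243²) = 0.46974
φ = atan2(y, x) mod 360° = atan2(0.243, 0.402) = 31.1520°
|p|² = ρ² + z² = 0.46974² + 1.200² = 1.66065
κ = 2ρ / |p|² = 2×0.46974 / 1.66065 = 0.56573
θ = 2·atan2(ρ, z) = 2·atan2(0.46974, 1.200) = 0.74622 rad
ℓ = θ/κ = 0.74622/0.56573 = 1.31906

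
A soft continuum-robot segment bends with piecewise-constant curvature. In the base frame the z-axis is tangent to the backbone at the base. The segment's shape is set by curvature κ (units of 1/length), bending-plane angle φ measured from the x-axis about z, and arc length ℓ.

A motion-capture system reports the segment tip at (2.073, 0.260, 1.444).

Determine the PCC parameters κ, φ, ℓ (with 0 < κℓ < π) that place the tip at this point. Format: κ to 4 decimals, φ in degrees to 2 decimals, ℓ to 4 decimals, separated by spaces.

ρ = √(x²+y²) = √(2.073² + 0.260²) = 2.08924
φ = atan2(y, x) mod 360° = atan2(0.260, 2.073) = 7.1488°
|p|² = ρ² + z² = 2.08924² + 1.444² = 6.45007
κ = 2ρ / |p|² = 2×2.08924 / 6.45007 = 0.64782
θ = 2·atan2(ρ, z) = 2·atan2(2.08924, 1.444) = 1.93206 rad
ℓ = θ/κ = 1.93206/0.64782 = 2.98240

0.6478 7.15 2.9824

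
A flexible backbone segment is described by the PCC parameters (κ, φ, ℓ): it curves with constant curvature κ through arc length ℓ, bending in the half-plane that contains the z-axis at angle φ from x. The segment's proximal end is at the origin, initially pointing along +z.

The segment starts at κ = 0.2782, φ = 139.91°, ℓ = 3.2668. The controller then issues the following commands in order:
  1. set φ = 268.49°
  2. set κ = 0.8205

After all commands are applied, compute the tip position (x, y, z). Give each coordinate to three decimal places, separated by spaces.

-0.061 -2.309 0.542

initial: κ=0.2782, φ=139.91°, ℓ=3.2668
cmd 1: set φ=268.49° → (κ,φ,ℓ)=(0.2782,268.49°,3.2668) → tip=(-0.0365,-1.3846,2.8353)
cmd 2: set κ=0.8205 → (κ,φ,ℓ)=(0.8205,268.49°,3.2668) → tip=(-0.0609,-2.3094,0.5424)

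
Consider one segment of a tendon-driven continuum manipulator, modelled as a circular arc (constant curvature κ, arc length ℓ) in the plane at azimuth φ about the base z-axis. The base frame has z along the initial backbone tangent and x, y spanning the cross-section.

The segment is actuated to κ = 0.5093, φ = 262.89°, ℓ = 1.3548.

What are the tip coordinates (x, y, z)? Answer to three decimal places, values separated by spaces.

-0.056 -0.446 1.250

θ = κ·ℓ = 0.5093 × 1.3548 = 0.69000 rad
ρ = (1 − cos θ)/κ = (1 − 0.77125)/0.5093 = 0.44915
z = sin θ / κ = 0.63654/0.5093 = 1.24983
x = ρ cos φ = 0.44915 × cos(262.89°) = -0.05559
y = ρ sin φ = 0.44915 × sin(262.89°) = -0.44570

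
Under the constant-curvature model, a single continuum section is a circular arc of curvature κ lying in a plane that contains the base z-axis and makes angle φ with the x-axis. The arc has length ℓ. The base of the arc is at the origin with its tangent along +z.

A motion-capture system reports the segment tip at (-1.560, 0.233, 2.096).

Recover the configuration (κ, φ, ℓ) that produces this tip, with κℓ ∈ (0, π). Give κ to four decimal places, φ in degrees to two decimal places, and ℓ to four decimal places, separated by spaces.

ρ = √(x²+y²) = √(-1.560² + 0.233²) = 1.57730
φ = atan2(y, x) mod 360° = atan2(0.233, -1.560) = 171.5052°
|p|² = ρ² + z² = 1.57730² + 2.096² = 6.88111
κ = 2ρ / |p|² = 2×1.57730 / 6.88111 = 0.45845
θ = 2·atan2(ρ, z) = 2·atan2(1.57730, 2.096) = 1.29024 rad
ℓ = θ/κ = 1.29024/0.45845 = 2.81438

0.4584 171.51 2.8144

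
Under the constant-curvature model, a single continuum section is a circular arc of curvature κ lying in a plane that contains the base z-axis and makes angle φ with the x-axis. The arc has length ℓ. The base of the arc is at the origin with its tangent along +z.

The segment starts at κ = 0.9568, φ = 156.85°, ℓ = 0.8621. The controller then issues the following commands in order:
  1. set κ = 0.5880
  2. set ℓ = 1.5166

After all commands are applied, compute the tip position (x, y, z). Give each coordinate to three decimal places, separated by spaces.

-0.582 0.249 1.323

initial: κ=0.9568, φ=156.85°, ℓ=0.8621
cmd 1: set κ=0.5880 → (κ,φ,ℓ)=(0.5880,156.85°,0.8621) → tip=(-0.1966,0.0841,0.8257)
cmd 2: set ℓ=1.5166 → (κ,φ,ℓ)=(0.5880,156.85°,1.5166) → tip=(-0.5816,0.2487,1.3234)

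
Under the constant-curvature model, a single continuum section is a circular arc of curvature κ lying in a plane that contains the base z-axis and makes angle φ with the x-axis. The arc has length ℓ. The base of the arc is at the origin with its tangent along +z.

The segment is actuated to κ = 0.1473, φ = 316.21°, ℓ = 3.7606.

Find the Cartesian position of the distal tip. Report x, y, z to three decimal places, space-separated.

0.733 -0.703 3.571

θ = κ·ℓ = 0.1473 × 3.7606 = 0.55394 rad
ρ = (1 − cos θ)/κ = (1 − 0.85046)/0.1473 = 1.01520
z = sin θ / κ = 0.52604/0.1473 = 3.57121
x = ρ cos φ = 1.01520 × cos(316.21°) = 0.73286
y = ρ sin φ = 1.01520 × sin(316.21°) = -0.70254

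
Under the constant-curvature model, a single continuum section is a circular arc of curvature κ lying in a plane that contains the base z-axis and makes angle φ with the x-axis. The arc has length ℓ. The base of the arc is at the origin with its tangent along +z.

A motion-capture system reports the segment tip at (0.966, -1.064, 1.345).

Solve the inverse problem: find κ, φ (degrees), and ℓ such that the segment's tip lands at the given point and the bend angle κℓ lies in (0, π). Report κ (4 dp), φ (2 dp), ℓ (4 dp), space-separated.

ρ = √(x²+y²) = √(0.966² + -1.064²) = 1.43710
φ = atan2(y, x) mod 360° = atan2(-1.064, 0.966) = 312.2361°
|p|² = ρ² + z² = 1.43710² + 1.345² = 3.87428
κ = 2ρ / |p|² = 2×1.43710 / 3.87428 = 0.74187
θ = 2·atan2(ρ, z) = 2·atan2(1.43710, 1.345) = 1.63698 rad
ℓ = θ/κ = 1.63698/0.74187 = 2.20657

0.7419 312.24 2.2066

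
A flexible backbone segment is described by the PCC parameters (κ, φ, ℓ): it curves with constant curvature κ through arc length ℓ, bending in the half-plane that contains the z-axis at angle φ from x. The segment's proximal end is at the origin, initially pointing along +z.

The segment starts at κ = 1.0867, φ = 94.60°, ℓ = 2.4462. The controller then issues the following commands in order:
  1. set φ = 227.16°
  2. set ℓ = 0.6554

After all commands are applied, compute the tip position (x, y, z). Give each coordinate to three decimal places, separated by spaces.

initial: κ=1.0867, φ=94.60°, ℓ=2.4462
cmd 1: set φ=227.16° → (κ,φ,ℓ)=(1.0867,227.16°,2.4462) → tip=(-1.1797,-1.2722,0.4276)
cmd 2: set ℓ=0.6554 → (κ,φ,ℓ)=(1.0867,227.16°,0.6554) → tip=(-0.1521,-0.1640,0.6014)

-0.152 -0.164 0.601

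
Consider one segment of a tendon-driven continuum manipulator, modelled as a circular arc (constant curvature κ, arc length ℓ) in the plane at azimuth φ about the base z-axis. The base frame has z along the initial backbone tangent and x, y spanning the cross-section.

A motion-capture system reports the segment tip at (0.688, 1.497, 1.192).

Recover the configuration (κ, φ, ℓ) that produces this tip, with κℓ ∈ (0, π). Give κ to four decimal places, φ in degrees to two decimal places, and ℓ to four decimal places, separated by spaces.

0.7968 65.32 2.3706

ρ = √(x²+y²) = √(0.688² + 1.497²) = 1.64753
φ = atan2(y, x) mod 360° = atan2(1.497, 0.688) = 65.3172°
|p|² = ρ² + z² = 1.64753² + 1.192² = 4.13522
κ = 2ρ / |p|² = 2×1.64753 / 4.13522 = 0.79683
θ = 2·atan2(ρ, z) = 2·atan2(1.64753, 1.192) = 1.88893 rad
ℓ = θ/κ = 1.88893/0.79683 = 2.37057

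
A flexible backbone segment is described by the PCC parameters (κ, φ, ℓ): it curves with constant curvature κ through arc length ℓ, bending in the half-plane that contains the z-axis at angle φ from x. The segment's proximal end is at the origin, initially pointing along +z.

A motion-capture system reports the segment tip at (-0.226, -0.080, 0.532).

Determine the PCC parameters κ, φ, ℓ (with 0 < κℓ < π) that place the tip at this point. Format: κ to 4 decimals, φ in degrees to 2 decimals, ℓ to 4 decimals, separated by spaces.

ρ = √(x²+y²) = √(-0.226² + -0.080²) = 0.23974
φ = atan2(y, x) mod 360° = atan2(-0.080, -0.226) = 199.4931°
|p|² = ρ² + z² = 0.23974² + 0.532² = 0.34050
κ = 2ρ / |p|² = 2×0.23974 / 0.34050 = 1.40817
θ = 2·atan2(ρ, z) = 2·atan2(0.23974, 0.532) = 0.84678 rad
ℓ = θ/κ = 0.84678/1.40817 = 0.60133

1.4082 199.49 0.6013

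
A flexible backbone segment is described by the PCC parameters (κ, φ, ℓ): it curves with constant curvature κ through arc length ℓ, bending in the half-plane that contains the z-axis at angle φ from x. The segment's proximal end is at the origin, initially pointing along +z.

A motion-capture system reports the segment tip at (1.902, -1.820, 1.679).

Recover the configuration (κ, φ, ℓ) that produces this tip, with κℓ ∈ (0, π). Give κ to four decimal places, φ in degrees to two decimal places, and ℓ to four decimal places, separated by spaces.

0.5401 316.26 3.7146

ρ = √(x²+y²) = √(1.902² + -1.820²) = 2.63249
φ = atan2(y, x) mod 360° = atan2(-1.820, 1.902) = 316.2621°
|p|² = ρ² + z² = 2.63249² + 1.679² = 9.74904
κ = 2ρ / |p|² = 2×2.63249 / 9.74904 = 0.54005
θ = 2·atan2(ρ, z) = 2·atan2(2.63249, 1.679) = 2.00609 rad
ℓ = θ/κ = 2.00609/0.54005 = 3.71464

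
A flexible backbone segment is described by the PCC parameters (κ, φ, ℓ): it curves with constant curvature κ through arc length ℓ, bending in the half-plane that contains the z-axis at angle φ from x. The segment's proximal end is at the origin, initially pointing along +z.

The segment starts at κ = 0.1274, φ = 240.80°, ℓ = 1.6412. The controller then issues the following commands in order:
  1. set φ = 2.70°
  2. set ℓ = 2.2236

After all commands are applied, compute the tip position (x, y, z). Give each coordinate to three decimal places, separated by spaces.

0.313 0.015 2.194

initial: κ=0.1274, φ=240.80°, ℓ=1.6412
cmd 1: set φ=2.70° → (κ,φ,ℓ)=(0.1274,2.70°,1.6412) → tip=(0.1708,0.0081,1.6293)
cmd 2: set ℓ=2.2236 → (κ,φ,ℓ)=(0.1274,2.70°,2.2236) → tip=(0.3125,0.0147,2.1940)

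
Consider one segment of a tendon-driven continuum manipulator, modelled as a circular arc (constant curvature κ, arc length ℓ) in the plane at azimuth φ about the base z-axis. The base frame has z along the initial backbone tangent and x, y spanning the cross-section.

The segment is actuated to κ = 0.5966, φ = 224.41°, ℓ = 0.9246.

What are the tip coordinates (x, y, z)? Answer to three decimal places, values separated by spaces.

-0.178 -0.174 0.878

θ = κ·ℓ = 0.5966 × 0.9246 = 0.55162 rad
ρ = (1 − cos θ)/κ = (1 − 0.85168)/0.5966 = 0.24861
z = sin θ / κ = 0.52406/0.5966 = 0.87842
x = ρ cos φ = 0.24861 × cos(224.41°) = -0.17760
y = ρ sin φ = 0.24861 × sin(224.41°) = -0.17398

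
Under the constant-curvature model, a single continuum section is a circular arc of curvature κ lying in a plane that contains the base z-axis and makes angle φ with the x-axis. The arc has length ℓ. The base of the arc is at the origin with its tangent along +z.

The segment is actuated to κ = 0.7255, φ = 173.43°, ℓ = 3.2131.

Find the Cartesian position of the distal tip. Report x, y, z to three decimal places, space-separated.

θ = κ·ℓ = 0.7255 × 3.2131 = 2.33110 rad
ρ = (1 − cos θ)/κ = (1 − -0.68914)/0.7255 = 2.32825
z = sin θ / κ = 0.72462/0.7255 = 0.99879
x = ρ cos φ = 2.32825 × cos(173.43°) = -2.31296
y = ρ sin φ = 2.32825 × sin(173.43°) = 0.26639

-2.313 0.266 0.999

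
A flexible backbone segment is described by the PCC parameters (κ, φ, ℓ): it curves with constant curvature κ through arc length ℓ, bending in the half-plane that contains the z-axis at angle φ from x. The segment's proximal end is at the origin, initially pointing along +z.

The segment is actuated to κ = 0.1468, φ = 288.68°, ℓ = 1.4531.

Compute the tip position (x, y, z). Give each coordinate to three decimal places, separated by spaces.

0.049 -0.146 1.442

θ = κ·ℓ = 0.1468 × 1.4531 = 0.21332 rad
ρ = (1 − cos θ)/κ = (1 − 0.97733)/0.1468 = 0.15440
z = sin θ / κ = 0.21170/0.1468 = 1.44210
x = ρ cos φ = 0.15440 × cos(288.68°) = 0.04945
y = ρ sin φ = 0.15440 × sin(288.68°) = -0.14626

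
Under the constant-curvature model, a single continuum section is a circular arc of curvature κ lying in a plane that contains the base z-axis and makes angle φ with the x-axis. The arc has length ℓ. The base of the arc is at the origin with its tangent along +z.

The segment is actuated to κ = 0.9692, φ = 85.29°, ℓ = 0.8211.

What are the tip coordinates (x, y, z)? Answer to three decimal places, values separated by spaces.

θ = κ·ℓ = 0.9692 × 0.8211 = 0.79581 rad
ρ = (1 − cos θ)/κ = (1 − 0.69971)/0.9692 = 0.30984
z = sin θ / κ = 0.71443/0.9692 = 0.73713
x = ρ cos φ = 0.30984 × cos(85.29°) = 0.02544
y = ρ sin φ = 0.30984 × sin(85.29°) = 0.30879

0.025 0.309 0.737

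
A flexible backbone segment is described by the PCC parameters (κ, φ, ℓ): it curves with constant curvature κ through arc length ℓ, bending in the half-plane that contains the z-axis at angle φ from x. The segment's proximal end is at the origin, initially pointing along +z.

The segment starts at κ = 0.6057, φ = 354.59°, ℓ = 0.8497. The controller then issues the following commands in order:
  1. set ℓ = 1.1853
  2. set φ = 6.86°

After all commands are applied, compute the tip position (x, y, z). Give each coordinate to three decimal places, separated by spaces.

initial: κ=0.6057, φ=354.59°, ℓ=0.8497
cmd 1: set ℓ=1.1853 → (κ,φ,ℓ)=(0.6057,354.59°,1.1853) → tip=(0.4057,-0.0384,1.0861)
cmd 2: set φ=6.86° → (κ,φ,ℓ)=(0.6057,6.86°,1.1853) → tip=(0.4046,0.0487,1.0861)

0.405 0.049 1.086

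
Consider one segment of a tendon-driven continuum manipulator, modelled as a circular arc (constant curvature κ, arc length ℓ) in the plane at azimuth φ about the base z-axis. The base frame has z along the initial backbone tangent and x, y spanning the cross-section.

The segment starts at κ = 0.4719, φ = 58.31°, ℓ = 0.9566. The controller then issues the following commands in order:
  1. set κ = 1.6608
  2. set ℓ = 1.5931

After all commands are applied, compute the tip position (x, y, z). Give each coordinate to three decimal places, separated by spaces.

initial: κ=0.4719, φ=58.31°, ℓ=0.9566
cmd 1: set κ=1.6608 → (κ,φ,ℓ)=(1.6608,58.31°,0.9566) → tip=(0.3220,0.5215,0.6020)
cmd 2: set ℓ=1.5931 → (κ,φ,ℓ)=(1.6608,58.31°,1.5931) → tip=(0.5945,0.9630,0.2864)

0.595 0.963 0.286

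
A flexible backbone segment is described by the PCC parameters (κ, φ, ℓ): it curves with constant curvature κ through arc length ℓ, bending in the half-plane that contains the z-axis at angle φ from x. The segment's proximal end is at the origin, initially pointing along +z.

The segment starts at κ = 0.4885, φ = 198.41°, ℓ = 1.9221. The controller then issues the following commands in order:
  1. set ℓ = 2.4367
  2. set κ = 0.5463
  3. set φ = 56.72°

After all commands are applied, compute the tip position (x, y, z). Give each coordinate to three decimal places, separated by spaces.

initial: κ=0.4885, φ=198.41°, ℓ=1.9221
cmd 1: set ℓ=2.4367 → (κ,φ,ℓ)=(0.4885,198.41°,2.4367) → tip=(-1.2210,-0.4064,1.9007)
cmd 2: set κ=0.5463 → (κ,φ,ℓ)=(0.5463,198.41°,2.4367) → tip=(-1.3246,-0.4409,1.7782)
cmd 3: set φ=56.72° → (κ,φ,ℓ)=(0.5463,56.72°,2.4367) → tip=(0.7661,1.1671,1.7782)

0.766 1.167 1.778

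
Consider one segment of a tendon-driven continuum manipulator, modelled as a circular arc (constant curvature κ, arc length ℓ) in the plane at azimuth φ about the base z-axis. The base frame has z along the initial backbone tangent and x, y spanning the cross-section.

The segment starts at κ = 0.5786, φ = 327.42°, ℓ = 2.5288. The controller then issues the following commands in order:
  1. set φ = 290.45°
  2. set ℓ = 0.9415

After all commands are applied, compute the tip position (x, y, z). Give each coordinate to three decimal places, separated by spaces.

0.087 -0.234 0.896

initial: κ=0.5786, φ=327.42°, ℓ=2.5288
cmd 1: set φ=290.45° → (κ,φ,ℓ)=(0.5786,290.45°,2.5288) → tip=(0.5390,-1.4454,1.7183)
cmd 2: set ℓ=0.9415 → (κ,φ,ℓ)=(0.5786,290.45°,0.9415) → tip=(0.0874,-0.2344,0.8956)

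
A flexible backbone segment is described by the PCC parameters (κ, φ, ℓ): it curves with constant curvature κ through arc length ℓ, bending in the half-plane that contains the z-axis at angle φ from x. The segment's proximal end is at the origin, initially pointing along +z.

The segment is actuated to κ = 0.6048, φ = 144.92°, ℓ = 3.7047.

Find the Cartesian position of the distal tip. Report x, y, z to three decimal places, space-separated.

θ = κ·ℓ = 0.6048 × 3.7047 = 2.24060 rad
ρ = (1 − cos θ)/κ = (1 − -0.62083)/0.6048 = 2.67995
z = sin θ / κ = 0.78394/0.6048 = 1.29620
x = ρ cos φ = 2.67995 × cos(144.92°) = -2.19314
y = ρ sin φ = 2.67995 × sin(144.92°) = 1.54022

-2.193 1.540 1.296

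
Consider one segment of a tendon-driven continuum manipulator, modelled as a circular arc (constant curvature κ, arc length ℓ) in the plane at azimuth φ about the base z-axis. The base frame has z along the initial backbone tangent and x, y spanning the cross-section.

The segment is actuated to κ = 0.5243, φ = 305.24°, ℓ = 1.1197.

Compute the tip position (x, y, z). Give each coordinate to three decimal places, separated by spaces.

θ = κ·ℓ = 0.5243 × 1.1197 = 0.58706 rad
ρ = (1 − cos θ)/κ = (1 − 0.83257)/0.5243 = 0.31933
z = sin θ / κ = 0.55391/0.5243 = 1.05648
x = ρ cos φ = 0.31933 × cos(305.24°) = 0.18426
y = ρ sin φ = 0.31933 × sin(305.24°) = -0.26081

0.184 -0.261 1.056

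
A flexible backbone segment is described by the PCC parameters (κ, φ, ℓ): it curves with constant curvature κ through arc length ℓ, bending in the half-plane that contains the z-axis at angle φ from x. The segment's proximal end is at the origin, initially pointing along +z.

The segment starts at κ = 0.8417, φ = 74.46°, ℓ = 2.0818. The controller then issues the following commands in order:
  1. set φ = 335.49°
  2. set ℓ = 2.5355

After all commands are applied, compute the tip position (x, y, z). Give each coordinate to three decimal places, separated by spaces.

1.658 -0.756 1.004

initial: κ=0.8417, φ=74.46°, ℓ=2.0818
cmd 1: set φ=335.49° → (κ,φ,ℓ)=(0.8417,335.49°,2.0818) → tip=(1.2761,-0.5818,1.1686)
cmd 2: set ℓ=2.5355 → (κ,φ,ℓ)=(0.8417,335.49°,2.5355) → tip=(1.6583,-0.7561,1.0045)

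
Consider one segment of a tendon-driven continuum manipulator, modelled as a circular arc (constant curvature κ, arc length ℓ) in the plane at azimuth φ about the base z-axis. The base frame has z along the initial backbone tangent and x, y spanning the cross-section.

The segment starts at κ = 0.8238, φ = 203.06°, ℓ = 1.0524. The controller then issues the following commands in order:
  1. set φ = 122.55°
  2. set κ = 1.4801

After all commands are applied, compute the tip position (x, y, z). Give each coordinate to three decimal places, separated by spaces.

-0.359 0.562 0.676

initial: κ=0.8238, φ=203.06°, ℓ=1.0524
cmd 1: set φ=122.55° → (κ,φ,ℓ)=(0.8238,122.55°,1.0524) → tip=(-0.2305,0.3610,0.9254)
cmd 2: set κ=1.4801 → (κ,φ,ℓ)=(1.4801,122.55°,1.0524) → tip=(-0.3587,0.5620,0.6756)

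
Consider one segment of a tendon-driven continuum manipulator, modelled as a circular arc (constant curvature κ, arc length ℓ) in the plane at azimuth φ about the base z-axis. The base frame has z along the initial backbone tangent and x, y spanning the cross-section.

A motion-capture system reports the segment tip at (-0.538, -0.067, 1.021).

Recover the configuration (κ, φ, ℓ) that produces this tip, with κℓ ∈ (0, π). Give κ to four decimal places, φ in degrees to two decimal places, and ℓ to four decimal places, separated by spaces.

0.8114 187.10 1.2032

ρ = √(x²+y²) = √(-0.538² + -0.067²) = 0.54216
φ = atan2(y, x) mod 360° = atan2(-0.067, -0.538) = 187.0988°
|p|² = ρ² + z² = 0.54216² + 1.021² = 1.33637
κ = 2ρ / |p|² = 2×0.54216 / 1.33637 = 0.81138
θ = 2·atan2(ρ, z) = 2·atan2(0.54216, 1.021) = 0.97629 rad
ℓ = θ/κ = 0.97629/0.81138 = 1.20324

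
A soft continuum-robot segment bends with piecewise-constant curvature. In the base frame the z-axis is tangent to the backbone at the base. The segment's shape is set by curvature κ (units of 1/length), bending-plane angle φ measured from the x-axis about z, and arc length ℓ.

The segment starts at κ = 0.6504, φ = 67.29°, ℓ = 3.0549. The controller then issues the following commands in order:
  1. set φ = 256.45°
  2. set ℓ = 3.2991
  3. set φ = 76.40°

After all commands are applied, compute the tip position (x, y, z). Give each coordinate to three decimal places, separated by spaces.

initial: κ=0.6504, φ=67.29°, ℓ=3.0549
cmd 1: set φ=256.45° → (κ,φ,ℓ)=(0.6504,256.45°,3.0549) → tip=(-0.5058,-2.0989,1.4063)
cmd 2: set ℓ=3.2991 → (κ,φ,ℓ)=(0.6504,256.45°,3.2991) → tip=(-0.5561,-2.3075,1.2903)
cmd 3: set φ=76.40° → (κ,φ,ℓ)=(0.6504,76.40°,3.2991) → tip=(0.5581,2.3070,1.2903)

0.558 2.307 1.290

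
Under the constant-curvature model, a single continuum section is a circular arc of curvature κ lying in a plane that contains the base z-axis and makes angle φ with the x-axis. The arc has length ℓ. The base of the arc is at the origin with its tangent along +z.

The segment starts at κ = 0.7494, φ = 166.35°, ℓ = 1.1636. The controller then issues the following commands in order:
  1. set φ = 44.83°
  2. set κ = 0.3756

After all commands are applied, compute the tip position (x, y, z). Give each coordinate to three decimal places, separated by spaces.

initial: κ=0.7494, φ=166.35°, ℓ=1.1636
cmd 1: set φ=44.83° → (κ,φ,ℓ)=(0.7494,44.83°,1.1636) → tip=(0.3376,0.3356,1.0216)
cmd 2: set κ=0.3756 → (κ,φ,ℓ)=(0.3756,44.83°,1.1636) → tip=(0.1775,0.1764,1.1269)

0.177 0.176 1.127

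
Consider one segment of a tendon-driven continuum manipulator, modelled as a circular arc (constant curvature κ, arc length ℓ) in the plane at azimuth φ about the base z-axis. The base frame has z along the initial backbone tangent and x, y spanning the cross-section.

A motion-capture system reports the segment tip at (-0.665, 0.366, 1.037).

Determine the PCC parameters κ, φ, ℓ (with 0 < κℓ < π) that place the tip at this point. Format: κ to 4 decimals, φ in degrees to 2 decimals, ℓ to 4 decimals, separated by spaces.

0.9192 151.17 1.3748

ρ = √(x²+y²) = √(-0.665² + 0.366²) = 0.75907
φ = atan2(y, x) mod 360° = atan2(0.366, -0.665) = 151.1727°
|p|² = ρ² + z² = 0.75907² + 1.037² = 1.65155
κ = 2ρ / |p|² = 2×0.75907 / 1.65155 = 0.91922
θ = 2·atan2(ρ, z) = 2·atan2(0.75907, 1.037) = 1.26374 rad
ℓ = θ/κ = 1.26374/0.91922 = 1.37480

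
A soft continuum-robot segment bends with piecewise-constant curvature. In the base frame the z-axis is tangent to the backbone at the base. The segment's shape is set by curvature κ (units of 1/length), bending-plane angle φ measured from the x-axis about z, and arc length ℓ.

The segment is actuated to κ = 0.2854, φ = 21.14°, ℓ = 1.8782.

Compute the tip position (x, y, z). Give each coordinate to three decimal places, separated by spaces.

0.458 0.177 1.790

θ = κ·ℓ = 0.2854 × 1.8782 = 0.53604 rad
ρ = (1 − cos θ)/κ = (1 − 0.85974)/0.2854 = 0.49145
z = sin θ / κ = 0.51073/0.2854 = 1.78954
x = ρ cos φ = 0.49145 × cos(21.14°) = 0.45838
y = ρ sin φ = 0.49145 × sin(21.14°) = 0.17724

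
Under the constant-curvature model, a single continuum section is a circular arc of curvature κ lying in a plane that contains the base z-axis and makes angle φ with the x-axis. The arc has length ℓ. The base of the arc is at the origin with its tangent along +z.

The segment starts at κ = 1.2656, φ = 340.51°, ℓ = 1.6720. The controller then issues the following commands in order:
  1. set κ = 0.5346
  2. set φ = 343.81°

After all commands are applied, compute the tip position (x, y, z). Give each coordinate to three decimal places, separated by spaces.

0.671 -0.195 1.458

initial: κ=1.2656, φ=340.51°, ℓ=1.6720
cmd 1: set κ=0.5346 → (κ,φ,ℓ)=(0.5346,340.51°,1.6720) → tip=(0.6588,-0.2332,1.4581)
cmd 2: set φ=343.81° → (κ,φ,ℓ)=(0.5346,343.81°,1.6720) → tip=(0.6711,-0.1948,1.4581)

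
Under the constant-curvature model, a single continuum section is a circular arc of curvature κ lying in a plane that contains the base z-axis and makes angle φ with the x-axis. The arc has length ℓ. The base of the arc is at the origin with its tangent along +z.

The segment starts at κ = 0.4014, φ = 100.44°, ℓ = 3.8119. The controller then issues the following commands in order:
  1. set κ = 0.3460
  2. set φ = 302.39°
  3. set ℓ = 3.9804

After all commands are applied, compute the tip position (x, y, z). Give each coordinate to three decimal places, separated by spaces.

initial: κ=0.4014, φ=100.44°, ℓ=3.8119
cmd 1: set κ=0.3460 → (κ,φ,ℓ)=(0.3460,100.44°,3.8119) → tip=(-0.3932,2.1340,2.7990)
cmd 2: set φ=302.39° → (κ,φ,ℓ)=(0.3460,302.39°,3.8119) → tip=(1.1624,-1.8323,2.7990)
cmd 3: set ℓ=3.9804 → (κ,φ,ℓ)=(0.3460,302.39°,3.9804) → tip=(1.2504,-1.9710,2.8362)

1.250 -1.971 2.836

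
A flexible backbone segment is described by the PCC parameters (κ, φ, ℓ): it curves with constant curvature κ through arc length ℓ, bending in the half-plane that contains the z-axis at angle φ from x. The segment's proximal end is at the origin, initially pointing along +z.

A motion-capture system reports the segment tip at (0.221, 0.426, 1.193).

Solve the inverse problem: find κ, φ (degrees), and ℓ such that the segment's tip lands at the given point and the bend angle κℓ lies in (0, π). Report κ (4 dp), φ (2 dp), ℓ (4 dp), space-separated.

0.5805 62.58 1.3178

ρ = √(x²+y²) = √(0.221² + 0.426²) = 0.47991
φ = atan2(y, x) mod 360° = atan2(0.426, 0.221) = 62.5806°
|p|² = ρ² + z² = 0.47991² + 1.193² = 1.65357
κ = 2ρ / |p|² = 2×0.47991 / 1.65357 = 0.58046
θ = 2·atan2(ρ, z) = 2·atan2(0.47991, 1.193) = 0.76493 rad
ℓ = θ/κ = 0.76493/0.58046 = 1.31780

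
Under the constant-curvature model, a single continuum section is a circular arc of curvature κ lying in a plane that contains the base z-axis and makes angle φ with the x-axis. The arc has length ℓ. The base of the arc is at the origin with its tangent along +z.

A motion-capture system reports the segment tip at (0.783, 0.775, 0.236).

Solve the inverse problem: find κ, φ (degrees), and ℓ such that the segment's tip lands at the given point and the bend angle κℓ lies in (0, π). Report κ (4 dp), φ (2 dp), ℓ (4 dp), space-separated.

ρ = √(x²+y²) = √(0.783² + 0.775²) = 1.10169
φ = atan2(y, x) mod 360° = atan2(0.775, 0.783) = 44.7058°
|p|² = ρ² + z² = 1.10169² + 0.236² = 1.26941
κ = 2ρ / |p|² = 2×1.10169 / 1.26941 = 1.73575
θ = 2·atan2(ρ, z) = 2·atan2(1.10169, 0.236) = 2.71954 rad
ℓ = θ/κ = 2.71954/1.73575 = 1.56678

1.7357 44.71 1.5668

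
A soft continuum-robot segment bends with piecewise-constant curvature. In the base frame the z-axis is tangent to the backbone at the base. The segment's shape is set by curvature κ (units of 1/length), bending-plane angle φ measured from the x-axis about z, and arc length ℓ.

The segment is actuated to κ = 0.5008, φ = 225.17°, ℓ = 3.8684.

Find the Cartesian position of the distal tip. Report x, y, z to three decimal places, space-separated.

-1.912 -1.924 1.864

θ = κ·ℓ = 0.5008 × 3.8684 = 1.93729 rad
ρ = (1 − cos θ)/κ = (1 − -0.35835)/0.5008 = 2.71236
z = sin θ / κ = 0.93359/0.5008 = 1.86419
x = ρ cos φ = 2.71236 × cos(225.17°) = -1.91223
y = ρ sin φ = 2.71236 × sin(225.17°) = -1.92361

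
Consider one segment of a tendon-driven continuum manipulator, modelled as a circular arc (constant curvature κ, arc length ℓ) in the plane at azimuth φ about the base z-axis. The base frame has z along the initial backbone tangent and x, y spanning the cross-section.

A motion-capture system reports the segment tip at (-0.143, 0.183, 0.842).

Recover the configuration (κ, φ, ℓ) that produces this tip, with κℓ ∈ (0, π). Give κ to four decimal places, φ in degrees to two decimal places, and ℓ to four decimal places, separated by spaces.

0.6088 128.00 0.8841

ρ = √(x²+y²) = √(-0.143² + 0.183²) = 0.23225
φ = atan2(y, x) mod 360° = atan2(0.183, -0.143) = 128.0048°
|p|² = ρ² + z² = 0.23225² + 0.842² = 0.76290
κ = 2ρ / |p|² = 2×0.23225 / 0.76290 = 0.60885
θ = 2·atan2(ρ, z) = 2·atan2(0.23225, 0.842) = 0.53827 rad
ℓ = θ/κ = 0.53827/0.60885 = 0.88408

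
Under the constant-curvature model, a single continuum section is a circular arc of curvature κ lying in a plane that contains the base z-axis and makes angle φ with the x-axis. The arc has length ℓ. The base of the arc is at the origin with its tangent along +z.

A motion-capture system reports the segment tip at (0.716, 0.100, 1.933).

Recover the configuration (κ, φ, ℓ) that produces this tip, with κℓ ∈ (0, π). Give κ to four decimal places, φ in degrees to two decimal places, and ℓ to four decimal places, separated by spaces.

ρ = √(x²+y²) = √(0.716² + 0.100²) = 0.72295
φ = atan2(y, x) mod 360° = atan2(0.100, 0.716) = 7.9508°
|p|² = ρ² + z² = 0.72295² + 1.933² = 4.25915
κ = 2ρ / |p|² = 2×0.72295 / 4.25915 = 0.33948
θ = 2·atan2(ρ, z) = 2·atan2(0.72295, 1.933) = 0.71579 rad
ℓ = θ/κ = 0.71579/0.33948 = 2.10850

0.3395 7.95 2.1085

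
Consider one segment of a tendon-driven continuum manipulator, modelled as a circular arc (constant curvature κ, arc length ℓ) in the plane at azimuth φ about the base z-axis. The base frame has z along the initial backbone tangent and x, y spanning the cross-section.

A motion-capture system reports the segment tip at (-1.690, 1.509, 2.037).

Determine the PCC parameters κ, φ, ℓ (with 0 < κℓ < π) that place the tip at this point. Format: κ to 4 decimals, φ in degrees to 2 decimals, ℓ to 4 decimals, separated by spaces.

0.4882 138.24 3.4354

ρ = √(x²+y²) = √(-1.690² + 1.509²) = 2.26565
φ = atan2(y, x) mod 360° = atan2(1.509, -1.690) = 138.2384°
|p|² = ρ² + z² = 2.26565² + 2.037² = 9.28255
κ = 2ρ / |p|² = 2×2.26565 / 9.28255 = 0.48815
θ = 2·atan2(ρ, z) = 2·atan2(2.26565, 2.037) = 1.67698 rad
ℓ = θ/κ = 1.67698/0.48815 = 3.43536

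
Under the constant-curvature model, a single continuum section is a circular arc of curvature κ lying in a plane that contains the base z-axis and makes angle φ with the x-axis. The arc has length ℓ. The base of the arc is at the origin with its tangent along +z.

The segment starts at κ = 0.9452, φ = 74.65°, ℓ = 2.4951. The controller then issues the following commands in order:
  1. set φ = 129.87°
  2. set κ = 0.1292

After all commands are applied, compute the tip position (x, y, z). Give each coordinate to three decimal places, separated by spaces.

-0.256 0.306 2.452

initial: κ=0.9452, φ=74.65°, ℓ=2.4951
cmd 1: set φ=129.87° → (κ,φ,ℓ)=(0.9452,129.87°,2.4951) → tip=(-1.1588,1.3874,0.7465)
cmd 2: set κ=0.1292 → (κ,φ,ℓ)=(0.1292,129.87°,2.4951) → tip=(-0.2556,0.3060,2.4521)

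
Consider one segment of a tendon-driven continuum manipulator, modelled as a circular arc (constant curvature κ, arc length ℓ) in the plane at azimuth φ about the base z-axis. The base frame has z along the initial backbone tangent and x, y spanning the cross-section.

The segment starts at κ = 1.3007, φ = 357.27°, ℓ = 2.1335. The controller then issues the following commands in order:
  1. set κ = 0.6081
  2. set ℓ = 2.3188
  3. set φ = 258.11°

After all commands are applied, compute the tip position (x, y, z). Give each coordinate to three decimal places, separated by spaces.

-0.285 -1.352 1.623

initial: κ=1.3007, φ=357.27°, ℓ=2.1335
cmd 1: set κ=0.6081 → (κ,φ,ℓ)=(0.6081,357.27°,2.1335) → tip=(1.1991,-0.0572,1.5834)
cmd 2: set ℓ=2.3188 → (κ,φ,ℓ)=(0.6081,357.27°,2.3188) → tip=(1.3797,-0.0658,1.6233)
cmd 3: set φ=258.11° → (κ,φ,ℓ)=(0.6081,258.11°,2.3188) → tip=(-0.2846,-1.3516,1.6233)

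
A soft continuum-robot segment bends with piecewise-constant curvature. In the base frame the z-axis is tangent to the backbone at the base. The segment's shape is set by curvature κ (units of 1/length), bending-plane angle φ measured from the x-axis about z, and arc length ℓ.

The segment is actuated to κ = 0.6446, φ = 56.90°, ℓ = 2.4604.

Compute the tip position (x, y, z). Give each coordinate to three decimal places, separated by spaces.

0.860 1.319 1.551

θ = κ·ℓ = 0.6446 × 2.4604 = 1.58597 rad
ρ = (1 − cos θ)/κ = (1 − -0.01518)/0.6446 = 1.57489
z = sin θ / κ = 0.99988/0.6446 = 1.55117
x = ρ cos φ = 1.57489 × cos(56.90°) = 0.86005
y = ρ sin φ = 1.57489 × sin(56.90°) = 1.31932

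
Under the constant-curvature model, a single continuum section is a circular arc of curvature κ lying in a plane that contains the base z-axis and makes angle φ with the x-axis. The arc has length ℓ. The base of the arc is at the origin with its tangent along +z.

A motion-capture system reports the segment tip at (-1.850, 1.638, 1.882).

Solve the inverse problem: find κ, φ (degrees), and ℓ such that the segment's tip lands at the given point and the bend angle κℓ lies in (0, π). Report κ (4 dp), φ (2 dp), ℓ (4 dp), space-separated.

ρ = √(x²+y²) = √(-1.850² + 1.638²) = 2.47094
φ = atan2(y, x) mod 360° = atan2(1.638, -1.850) = 138.4781°
|p|² = ρ² + z² = 2.47094² + 1.882² = 9.64747
κ = 2ρ / |p|² = 2×2.47094 / 9.64747 = 0.51225
θ = 2·atan2(ρ, z) = 2·atan2(2.47094, 1.882) = 1.83976 rad
ℓ = θ/κ = 1.83976/0.51225 = 3.59155

0.5122 138.48 3.5915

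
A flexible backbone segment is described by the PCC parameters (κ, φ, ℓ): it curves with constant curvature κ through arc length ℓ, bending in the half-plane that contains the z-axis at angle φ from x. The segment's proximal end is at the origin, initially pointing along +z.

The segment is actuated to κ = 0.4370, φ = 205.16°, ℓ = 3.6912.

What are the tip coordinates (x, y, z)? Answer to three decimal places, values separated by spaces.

θ = κ·ℓ = 0.4370 × 3.6912 = 1.61305 rad
ρ = (1 − cos θ)/κ = (1 − -0.04225)/0.4370 = 2.38500
z = sin θ / κ = 0.99911/0.4370 = 2.28629
x = ρ cos φ = 2.38500 × cos(205.16°) = -2.15872
y = ρ sin φ = 2.38500 × sin(205.16°) = -1.01398

-2.159 -1.014 2.286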